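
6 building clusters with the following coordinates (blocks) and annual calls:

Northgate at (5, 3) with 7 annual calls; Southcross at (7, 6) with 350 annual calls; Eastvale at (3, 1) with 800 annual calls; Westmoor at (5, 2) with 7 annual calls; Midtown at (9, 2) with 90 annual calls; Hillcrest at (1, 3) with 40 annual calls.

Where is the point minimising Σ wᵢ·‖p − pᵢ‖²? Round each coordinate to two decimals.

The minimiser of Σwᵢ‖p−pᵢ‖² is the weighted centroid p* = (Σwᵢpᵢ)/(Σwᵢ).
Σwᵢ = 1294.
Σwᵢxᵢ = 7·5 + 350·7 + 800·3 + 7·5 + 90·9 + 40·1 = 5770.
Σwᵢyᵢ = 7·3 + 350·6 + 800·1 + 7·2 + 90·2 + 40·3 = 3235.
x* = 5770/1294 = 4.46, y* = 3235/1294 = 2.50.

(4.46, 2.50)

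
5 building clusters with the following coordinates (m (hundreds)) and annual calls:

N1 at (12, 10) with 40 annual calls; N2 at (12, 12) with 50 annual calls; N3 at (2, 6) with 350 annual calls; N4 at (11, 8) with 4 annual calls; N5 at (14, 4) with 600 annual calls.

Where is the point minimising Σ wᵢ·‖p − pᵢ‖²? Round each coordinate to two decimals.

(9.79, 5.30)

The minimiser of Σwᵢ‖p−pᵢ‖² is the weighted centroid p* = (Σwᵢpᵢ)/(Σwᵢ).
Σwᵢ = 1044.
Σwᵢxᵢ = 40·12 + 50·12 + 350·2 + 4·11 + 600·14 = 10224.
Σwᵢyᵢ = 40·10 + 50·12 + 350·6 + 4·8 + 600·4 = 5532.
x* = 10224/1044 = 9.79, y* = 5532/1044 = 5.30.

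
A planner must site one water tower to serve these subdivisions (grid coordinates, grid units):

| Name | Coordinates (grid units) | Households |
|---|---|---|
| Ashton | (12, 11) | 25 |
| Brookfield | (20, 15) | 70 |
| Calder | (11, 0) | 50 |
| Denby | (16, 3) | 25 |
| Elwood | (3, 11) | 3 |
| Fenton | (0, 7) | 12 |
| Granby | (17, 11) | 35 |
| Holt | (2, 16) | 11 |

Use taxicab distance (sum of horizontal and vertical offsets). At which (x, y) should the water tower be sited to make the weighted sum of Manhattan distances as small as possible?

Manhattan distance separates: Σwᵢ(|x−xᵢ|+|y−yᵢ|) = Σwᵢ|x−xᵢ| + Σwᵢ|y−yᵢ|, so x and y are optimised independently as 1-D weighted medians.
Total weight W = 231; half = 115.5.
x-coordinate, sorted with cumulative weight:
  x=0 (Fenton, w=12) cum 12
  x=2 (Holt, w=11) cum 23
  x=3 (Elwood, w=3) cum 26
  x=11 (Calder, w=50) cum 76
  x=12 (Ashton, w=25) cum 101
  x=16 (Denby, w=25) cum 126  ← median
  x=17 (Granby, w=35) cum 161
  x=20 (Brookfield, w=70) cum 231
⇒ x* = 16
y-coordinate, sorted with cumulative weight:
  y=0 (Calder, w=50) cum 50
  y=3 (Denby, w=25) cum 75
  y=7 (Fenton, w=12) cum 87
  y=11 (Ashton, w=25) cum 112
  y=11 (Elwood, w=3) cum 115
  y=11 (Granby, w=35) cum 150  ← median
  y=15 (Brookfield, w=70) cum 220
  y=16 (Holt, w=11) cum 231
⇒ y* = 11

(16, 11)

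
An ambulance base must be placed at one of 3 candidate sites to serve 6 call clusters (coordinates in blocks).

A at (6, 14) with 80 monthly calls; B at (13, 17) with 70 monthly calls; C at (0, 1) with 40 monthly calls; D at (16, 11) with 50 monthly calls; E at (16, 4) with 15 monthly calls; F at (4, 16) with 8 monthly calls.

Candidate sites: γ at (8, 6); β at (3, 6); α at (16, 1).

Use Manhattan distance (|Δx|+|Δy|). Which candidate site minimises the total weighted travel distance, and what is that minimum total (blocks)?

Total weighted distance at each candidate:
  γ (8, 6): total = 3352
  β (3, 6): total = 3883
  α (16, 1): total = 4571
Minimum is at γ with total 3352 blocks.

γ, total 3352 blocks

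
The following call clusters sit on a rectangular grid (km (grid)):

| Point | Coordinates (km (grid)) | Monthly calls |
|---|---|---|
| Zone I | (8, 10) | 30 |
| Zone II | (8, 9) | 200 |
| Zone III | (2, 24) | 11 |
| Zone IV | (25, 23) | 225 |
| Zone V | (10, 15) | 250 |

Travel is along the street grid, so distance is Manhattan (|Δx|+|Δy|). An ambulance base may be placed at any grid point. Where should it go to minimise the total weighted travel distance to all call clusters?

(10, 15)

Manhattan distance separates: Σwᵢ(|x−xᵢ|+|y−yᵢ|) = Σwᵢ|x−xᵢ| + Σwᵢ|y−yᵢ|, so x and y are optimised independently as 1-D weighted medians.
Total weight W = 716; half = 358.
x-coordinate, sorted with cumulative weight:
  x=2 (Zone III, w=11) cum 11
  x=8 (Zone I, w=30) cum 41
  x=8 (Zone II, w=200) cum 241
  x=10 (Zone V, w=250) cum 491  ← median
  x=25 (Zone IV, w=225) cum 716
⇒ x* = 10
y-coordinate, sorted with cumulative weight:
  y=9 (Zone II, w=200) cum 200
  y=10 (Zone I, w=30) cum 230
  y=15 (Zone V, w=250) cum 480  ← median
  y=23 (Zone IV, w=225) cum 705
  y=24 (Zone III, w=11) cum 716
⇒ y* = 15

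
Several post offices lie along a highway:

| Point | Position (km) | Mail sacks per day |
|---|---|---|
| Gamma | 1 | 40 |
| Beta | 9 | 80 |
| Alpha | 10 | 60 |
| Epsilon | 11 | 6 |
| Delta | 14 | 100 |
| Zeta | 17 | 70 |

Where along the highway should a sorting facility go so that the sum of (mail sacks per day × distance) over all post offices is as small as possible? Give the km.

For a sum of weighted absolute distances on a line, the optimum is the weighted median (not the mean). Total weight W = 356; half-weight = 178.
Sort by position and accumulate weight:
  km 1 (Gamma, w=40) → cum 40
  km 9 (Beta, w=80) → cum 120
  km 10 (Alpha, w=60) → cum 180  ≥ 178 → median here
  km 11 (Epsilon, w=6) → cum 186
  km 14 (Delta, w=100) → cum 286
  km 17 (Zeta, w=70) → cum 356
Optimal location: km 10.

x = 10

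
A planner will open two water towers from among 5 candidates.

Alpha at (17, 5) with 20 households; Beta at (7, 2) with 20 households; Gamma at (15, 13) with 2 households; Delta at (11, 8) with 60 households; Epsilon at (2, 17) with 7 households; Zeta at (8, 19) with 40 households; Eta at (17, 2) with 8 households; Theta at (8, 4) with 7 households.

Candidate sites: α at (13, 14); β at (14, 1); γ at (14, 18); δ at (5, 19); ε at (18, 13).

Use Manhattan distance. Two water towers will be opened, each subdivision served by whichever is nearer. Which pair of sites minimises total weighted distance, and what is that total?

Evaluate every pair (each demand assigned to the nearer of the two):
  {β, δ}: total = 1176
  {β, γ}: total = 1378
  {α, β}: total = 1379
  {α, δ}: total = 1494
  {δ, ε}: total = 1663
  {α, γ}: total = 1710
  {α, ε}: total = 1725
  {β, ε}: total = 1781
  {γ, δ}: total = 1925
  {γ, ε}: total = 1946
Best pair: {β, δ} with total 1176.

{β, δ}, total 1176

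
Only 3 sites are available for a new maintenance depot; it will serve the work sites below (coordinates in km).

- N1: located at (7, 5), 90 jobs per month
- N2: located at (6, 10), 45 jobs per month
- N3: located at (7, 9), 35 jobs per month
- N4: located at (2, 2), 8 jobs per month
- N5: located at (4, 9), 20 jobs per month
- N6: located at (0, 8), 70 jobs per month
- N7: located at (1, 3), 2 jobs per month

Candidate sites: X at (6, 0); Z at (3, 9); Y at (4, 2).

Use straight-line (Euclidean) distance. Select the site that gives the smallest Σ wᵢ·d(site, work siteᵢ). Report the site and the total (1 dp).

Total weighted distance at each candidate:
  X (6, 0): total = 2157.7
  Z (3, 9): total = 1102.0
  Y (4, 2): total = 1686.6
Minimum is at Z with total 1102.0 km.

Z, total 1102.0 km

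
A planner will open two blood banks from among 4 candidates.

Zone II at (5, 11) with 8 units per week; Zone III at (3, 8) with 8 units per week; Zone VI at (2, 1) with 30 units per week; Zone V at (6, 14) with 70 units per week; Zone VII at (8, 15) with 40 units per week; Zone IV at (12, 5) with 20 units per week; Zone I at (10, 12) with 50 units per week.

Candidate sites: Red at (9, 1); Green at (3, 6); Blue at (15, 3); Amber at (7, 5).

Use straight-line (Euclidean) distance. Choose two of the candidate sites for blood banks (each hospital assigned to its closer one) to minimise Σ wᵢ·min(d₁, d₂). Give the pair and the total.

Evaluate every pair (each demand assigned to the nearer of the two):
  {Green, Amber}: total = 1692.9
  {Green, Blue}: total = 1755.0
  {Blue, Amber}: total = 1771.5
  {Red, Green}: total = 1782.9
  {Red, Amber}: total = 1799.4
  {Red, Blue}: total = 2446.4
Best pair: {Green, Amber} with total 1692.9.

{Green, Amber}, total 1692.9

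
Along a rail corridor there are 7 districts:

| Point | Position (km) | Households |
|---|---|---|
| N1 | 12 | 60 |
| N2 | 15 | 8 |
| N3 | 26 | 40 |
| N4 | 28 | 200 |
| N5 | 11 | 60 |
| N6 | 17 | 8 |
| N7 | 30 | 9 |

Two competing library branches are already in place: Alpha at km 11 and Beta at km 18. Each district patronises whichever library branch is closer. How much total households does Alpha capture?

The indifferent point is the midpoint (11+18)/2 = 14.5; districts left of it (closer to Alpha at 11) go to Alpha, those right go to Beta.
  N5 at 11 (w=60) → Alpha
  N1 at 12 (w=60) → Alpha
  N2 at 15 (w=8) → Beta
  N6 at 17 (w=8) → Beta
  N3 at 26 (w=40) → Beta
  N4 at 28 (w=200) → Beta
  N7 at 30 (w=9) → Beta
Alpha captures 120; Beta captures 265.

120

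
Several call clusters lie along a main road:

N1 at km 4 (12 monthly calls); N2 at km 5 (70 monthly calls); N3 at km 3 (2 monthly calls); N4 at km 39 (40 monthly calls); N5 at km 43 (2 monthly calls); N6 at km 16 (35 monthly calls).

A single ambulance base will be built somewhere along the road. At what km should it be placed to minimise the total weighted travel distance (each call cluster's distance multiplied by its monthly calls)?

x = 5

For a sum of weighted absolute distances on a line, the optimum is the weighted median (not the mean). Total weight W = 161; half-weight = 80.5.
Sort by position and accumulate weight:
  km 3 (N3, w=2) → cum 2
  km 4 (N1, w=12) → cum 14
  km 5 (N2, w=70) → cum 84  ≥ 80.5 → median here
  km 16 (N6, w=35) → cum 119
  km 39 (N4, w=40) → cum 159
  km 43 (N5, w=2) → cum 161
Optimal location: km 5.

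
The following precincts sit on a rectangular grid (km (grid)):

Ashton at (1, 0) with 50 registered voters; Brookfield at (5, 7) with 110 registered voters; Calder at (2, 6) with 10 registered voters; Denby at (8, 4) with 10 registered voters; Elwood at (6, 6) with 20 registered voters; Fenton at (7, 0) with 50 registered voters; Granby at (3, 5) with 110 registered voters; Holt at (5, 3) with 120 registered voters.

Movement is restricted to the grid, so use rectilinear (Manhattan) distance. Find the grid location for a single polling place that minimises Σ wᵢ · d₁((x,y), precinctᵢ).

Manhattan distance separates: Σwᵢ(|x−xᵢ|+|y−yᵢ|) = Σwᵢ|x−xᵢ| + Σwᵢ|y−yᵢ|, so x and y are optimised independently as 1-D weighted medians.
Total weight W = 480; half = 240.
x-coordinate, sorted with cumulative weight:
  x=1 (Ashton, w=50) cum 50
  x=2 (Calder, w=10) cum 60
  x=3 (Granby, w=110) cum 170
  x=5 (Brookfield, w=110) cum 280  ← median
  x=5 (Holt, w=120) cum 400
  x=6 (Elwood, w=20) cum 420
  x=7 (Fenton, w=50) cum 470
  x=8 (Denby, w=10) cum 480
⇒ x* = 5
y-coordinate, sorted with cumulative weight:
  y=0 (Ashton, w=50) cum 50
  y=0 (Fenton, w=50) cum 100
  y=3 (Holt, w=120) cum 220
  y=4 (Denby, w=10) cum 230
  y=5 (Granby, w=110) cum 340  ← median
  y=6 (Calder, w=10) cum 350
  y=6 (Elwood, w=20) cum 370
  y=7 (Brookfield, w=110) cum 480
⇒ y* = 5

(5, 5)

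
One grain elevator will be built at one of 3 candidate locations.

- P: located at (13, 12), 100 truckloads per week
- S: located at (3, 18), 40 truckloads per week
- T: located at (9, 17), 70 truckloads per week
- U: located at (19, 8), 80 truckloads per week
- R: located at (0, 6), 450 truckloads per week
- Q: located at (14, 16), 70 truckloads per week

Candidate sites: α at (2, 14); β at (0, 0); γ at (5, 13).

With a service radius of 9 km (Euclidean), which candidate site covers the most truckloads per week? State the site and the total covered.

Coverage radius r = 9 km; a point is covered iff (Δx)²+(Δy)² ≤ 9² = 81.
  α (2, 14): covers {S, T, R} → 560
  β (0, 0): covers {R} → 450
  γ (5, 13): covers {P, S, T, R} → 660
Maximum coverage at γ: 660 truckloads per week.

γ, covering 660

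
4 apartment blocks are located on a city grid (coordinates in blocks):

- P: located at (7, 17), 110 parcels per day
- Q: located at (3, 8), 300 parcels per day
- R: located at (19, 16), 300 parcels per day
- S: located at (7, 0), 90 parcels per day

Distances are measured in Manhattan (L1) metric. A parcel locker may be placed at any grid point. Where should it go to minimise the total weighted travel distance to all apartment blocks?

(7, 16)

Manhattan distance separates: Σwᵢ(|x−xᵢ|+|y−yᵢ|) = Σwᵢ|x−xᵢ| + Σwᵢ|y−yᵢ|, so x and y are optimised independently as 1-D weighted medians.
Total weight W = 800; half = 400.
x-coordinate, sorted with cumulative weight:
  x=3 (Q, w=300) cum 300
  x=7 (P, w=110) cum 410  ← median
  x=7 (S, w=90) cum 500
  x=19 (R, w=300) cum 800
⇒ x* = 7
y-coordinate, sorted with cumulative weight:
  y=0 (S, w=90) cum 90
  y=8 (Q, w=300) cum 390
  y=16 (R, w=300) cum 690  ← median
  y=17 (P, w=110) cum 800
⇒ y* = 16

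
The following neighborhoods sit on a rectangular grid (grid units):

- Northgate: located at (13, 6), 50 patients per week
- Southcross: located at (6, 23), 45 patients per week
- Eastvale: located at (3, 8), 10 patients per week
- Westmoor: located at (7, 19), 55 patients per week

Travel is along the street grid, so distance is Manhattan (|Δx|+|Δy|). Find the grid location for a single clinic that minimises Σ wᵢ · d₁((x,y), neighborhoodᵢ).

(7, 19)

Manhattan distance separates: Σwᵢ(|x−xᵢ|+|y−yᵢ|) = Σwᵢ|x−xᵢ| + Σwᵢ|y−yᵢ|, so x and y are optimised independently as 1-D weighted medians.
Total weight W = 160; half = 80.
x-coordinate, sorted with cumulative weight:
  x=3 (Eastvale, w=10) cum 10
  x=6 (Southcross, w=45) cum 55
  x=7 (Westmoor, w=55) cum 110  ← median
  x=13 (Northgate, w=50) cum 160
⇒ x* = 7
y-coordinate, sorted with cumulative weight:
  y=6 (Northgate, w=50) cum 50
  y=8 (Eastvale, w=10) cum 60
  y=19 (Westmoor, w=55) cum 115  ← median
  y=23 (Southcross, w=45) cum 160
⇒ y* = 19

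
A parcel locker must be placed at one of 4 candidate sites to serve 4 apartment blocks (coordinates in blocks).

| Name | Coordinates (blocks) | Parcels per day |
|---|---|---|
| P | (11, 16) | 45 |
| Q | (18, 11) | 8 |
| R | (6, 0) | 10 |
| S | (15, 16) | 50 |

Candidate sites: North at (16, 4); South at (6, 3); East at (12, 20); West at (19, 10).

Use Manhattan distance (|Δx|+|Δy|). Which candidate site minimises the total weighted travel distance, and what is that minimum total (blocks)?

East, total 955 blocks

Total weighted distance at each candidate:
  North (16, 4): total = 1627
  South (6, 3): total = 2100
  East (12, 20): total = 955
  West (19, 10): total = 1376
Minimum is at East with total 955 blocks.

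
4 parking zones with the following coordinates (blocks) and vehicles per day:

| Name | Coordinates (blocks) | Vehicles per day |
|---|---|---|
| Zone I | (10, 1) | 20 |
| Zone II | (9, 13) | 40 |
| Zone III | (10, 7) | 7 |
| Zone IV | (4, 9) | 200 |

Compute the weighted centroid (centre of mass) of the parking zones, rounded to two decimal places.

(5.36, 8.95)

The minimiser of Σwᵢ‖p−pᵢ‖² is the weighted centroid p* = (Σwᵢpᵢ)/(Σwᵢ).
Σwᵢ = 267.
Σwᵢxᵢ = 20·10 + 40·9 + 7·10 + 200·4 = 1430.
Σwᵢyᵢ = 20·1 + 40·13 + 7·7 + 200·9 = 2389.
x* = 1430/267 = 5.36, y* = 2389/267 = 8.95.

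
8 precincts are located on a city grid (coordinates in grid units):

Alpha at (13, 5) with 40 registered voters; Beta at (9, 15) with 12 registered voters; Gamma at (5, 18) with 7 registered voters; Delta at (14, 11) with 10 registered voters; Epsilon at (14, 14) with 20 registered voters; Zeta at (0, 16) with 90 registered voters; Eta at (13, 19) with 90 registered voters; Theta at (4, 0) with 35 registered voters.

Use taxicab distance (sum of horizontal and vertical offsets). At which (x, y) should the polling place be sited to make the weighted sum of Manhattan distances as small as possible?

Manhattan distance separates: Σwᵢ(|x−xᵢ|+|y−yᵢ|) = Σwᵢ|x−xᵢ| + Σwᵢ|y−yᵢ|, so x and y are optimised independently as 1-D weighted medians.
Total weight W = 304; half = 152.
x-coordinate, sorted with cumulative weight:
  x=0 (Zeta, w=90) cum 90
  x=4 (Theta, w=35) cum 125
  x=5 (Gamma, w=7) cum 132
  x=9 (Beta, w=12) cum 144
  x=13 (Alpha, w=40) cum 184  ← median
  x=13 (Eta, w=90) cum 274
  x=14 (Delta, w=10) cum 284
  x=14 (Epsilon, w=20) cum 304
⇒ x* = 13
y-coordinate, sorted with cumulative weight:
  y=0 (Theta, w=35) cum 35
  y=5 (Alpha, w=40) cum 75
  y=11 (Delta, w=10) cum 85
  y=14 (Epsilon, w=20) cum 105
  y=15 (Beta, w=12) cum 117
  y=16 (Zeta, w=90) cum 207  ← median
  y=18 (Gamma, w=7) cum 214
  y=19 (Eta, w=90) cum 304
⇒ y* = 16

(13, 16)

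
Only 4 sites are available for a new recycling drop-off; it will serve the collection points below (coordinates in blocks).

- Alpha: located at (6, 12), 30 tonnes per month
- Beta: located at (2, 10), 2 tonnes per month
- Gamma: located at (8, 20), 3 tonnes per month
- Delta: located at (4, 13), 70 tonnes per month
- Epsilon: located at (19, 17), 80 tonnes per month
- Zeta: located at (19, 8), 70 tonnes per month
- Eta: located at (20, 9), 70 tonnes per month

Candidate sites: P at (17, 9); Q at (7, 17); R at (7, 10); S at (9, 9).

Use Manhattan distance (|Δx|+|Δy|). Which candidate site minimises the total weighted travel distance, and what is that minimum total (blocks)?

P, total 2922 blocks

Total weighted distance at each candidate:
  P (17, 9): total = 2922
  Q (7, 17): total = 4606
  R (7, 10): total = 4033
  S (9, 9): total = 3842
Minimum is at P with total 2922 blocks.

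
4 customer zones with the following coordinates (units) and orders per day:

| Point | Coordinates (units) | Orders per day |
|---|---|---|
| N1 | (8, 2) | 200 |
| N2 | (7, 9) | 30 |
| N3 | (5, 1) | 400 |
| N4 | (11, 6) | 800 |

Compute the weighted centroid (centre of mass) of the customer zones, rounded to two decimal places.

(8.82, 4.10)

The minimiser of Σwᵢ‖p−pᵢ‖² is the weighted centroid p* = (Σwᵢpᵢ)/(Σwᵢ).
Σwᵢ = 1430.
Σwᵢxᵢ = 200·8 + 30·7 + 400·5 + 800·11 = 12610.
Σwᵢyᵢ = 200·2 + 30·9 + 400·1 + 800·6 = 5870.
x* = 12610/1430 = 8.82, y* = 5870/1430 = 4.10.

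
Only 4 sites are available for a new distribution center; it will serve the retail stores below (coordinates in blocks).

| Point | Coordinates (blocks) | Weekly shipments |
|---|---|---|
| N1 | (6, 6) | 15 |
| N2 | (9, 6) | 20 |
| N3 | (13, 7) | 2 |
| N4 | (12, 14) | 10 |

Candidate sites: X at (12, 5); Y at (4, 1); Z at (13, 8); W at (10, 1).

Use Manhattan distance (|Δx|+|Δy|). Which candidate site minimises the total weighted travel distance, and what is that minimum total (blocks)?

Total weighted distance at each candidate:
  X (12, 5): total = 281
  Y (4, 1): total = 545
  Z (13, 8): total = 327
  W (10, 1): total = 423
Minimum is at X with total 281 blocks.

X, total 281 blocks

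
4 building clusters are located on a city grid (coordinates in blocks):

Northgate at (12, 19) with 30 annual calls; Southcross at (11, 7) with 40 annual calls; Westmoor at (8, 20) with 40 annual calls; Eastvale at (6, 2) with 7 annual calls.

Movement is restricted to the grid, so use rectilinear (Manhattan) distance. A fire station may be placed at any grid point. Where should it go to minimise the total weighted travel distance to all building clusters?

Manhattan distance separates: Σwᵢ(|x−xᵢ|+|y−yᵢ|) = Σwᵢ|x−xᵢ| + Σwᵢ|y−yᵢ|, so x and y are optimised independently as 1-D weighted medians.
Total weight W = 117; half = 58.5.
x-coordinate, sorted with cumulative weight:
  x=6 (Eastvale, w=7) cum 7
  x=8 (Westmoor, w=40) cum 47
  x=11 (Southcross, w=40) cum 87  ← median
  x=12 (Northgate, w=30) cum 117
⇒ x* = 11
y-coordinate, sorted with cumulative weight:
  y=2 (Eastvale, w=7) cum 7
  y=7 (Southcross, w=40) cum 47
  y=19 (Northgate, w=30) cum 77  ← median
  y=20 (Westmoor, w=40) cum 117
⇒ y* = 19

(11, 19)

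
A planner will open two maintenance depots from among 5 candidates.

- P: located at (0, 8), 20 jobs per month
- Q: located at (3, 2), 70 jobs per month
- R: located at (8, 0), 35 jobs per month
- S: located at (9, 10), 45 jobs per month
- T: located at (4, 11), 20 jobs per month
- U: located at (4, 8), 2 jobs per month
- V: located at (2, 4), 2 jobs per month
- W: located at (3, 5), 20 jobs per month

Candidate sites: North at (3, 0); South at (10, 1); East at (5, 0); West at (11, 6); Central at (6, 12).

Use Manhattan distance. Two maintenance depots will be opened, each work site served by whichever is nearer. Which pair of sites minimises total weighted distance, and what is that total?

Evaluate every pair (each demand assigned to the nearer of the two):
  {North, Central}: total = 922
  {East, Central}: total = 1036
  {North, West}: total = 1173
  {North, South}: total = 1283
  {East, West}: total = 1327
  {South, Central}: total = 1384
  {North, East}: total = 1463
  {South, East}: total = 1507
  {South, West}: total = 1655
  {West, Central}: total = 1854
Best pair: {North, Central} with total 922.

{North, Central}, total 922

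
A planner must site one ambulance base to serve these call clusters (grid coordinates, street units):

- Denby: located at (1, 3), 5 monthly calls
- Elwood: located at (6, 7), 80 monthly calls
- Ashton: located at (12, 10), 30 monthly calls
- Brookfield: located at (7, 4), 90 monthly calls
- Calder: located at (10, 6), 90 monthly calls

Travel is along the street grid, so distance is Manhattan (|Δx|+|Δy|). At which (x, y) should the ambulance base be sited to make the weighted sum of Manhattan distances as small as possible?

(7, 6)

Manhattan distance separates: Σwᵢ(|x−xᵢ|+|y−yᵢ|) = Σwᵢ|x−xᵢ| + Σwᵢ|y−yᵢ|, so x and y are optimised independently as 1-D weighted medians.
Total weight W = 295; half = 147.5.
x-coordinate, sorted with cumulative weight:
  x=1 (Denby, w=5) cum 5
  x=6 (Elwood, w=80) cum 85
  x=7 (Brookfield, w=90) cum 175  ← median
  x=10 (Calder, w=90) cum 265
  x=12 (Ashton, w=30) cum 295
⇒ x* = 7
y-coordinate, sorted with cumulative weight:
  y=3 (Denby, w=5) cum 5
  y=4 (Brookfield, w=90) cum 95
  y=6 (Calder, w=90) cum 185  ← median
  y=7 (Elwood, w=80) cum 265
  y=10 (Ashton, w=30) cum 295
⇒ y* = 6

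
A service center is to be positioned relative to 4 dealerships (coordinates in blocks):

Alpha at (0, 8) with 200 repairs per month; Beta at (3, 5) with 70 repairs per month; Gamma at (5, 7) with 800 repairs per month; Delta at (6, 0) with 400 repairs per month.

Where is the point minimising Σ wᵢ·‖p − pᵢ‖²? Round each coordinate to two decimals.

The minimiser of Σwᵢ‖p−pᵢ‖² is the weighted centroid p* = (Σwᵢpᵢ)/(Σwᵢ).
Σwᵢ = 1470.
Σwᵢxᵢ = 200·0 + 70·3 + 800·5 + 400·6 = 6610.
Σwᵢyᵢ = 200·8 + 70·5 + 800·7 + 400·0 = 7550.
x* = 6610/1470 = 4.50, y* = 7550/1470 = 5.14.

(4.50, 5.14)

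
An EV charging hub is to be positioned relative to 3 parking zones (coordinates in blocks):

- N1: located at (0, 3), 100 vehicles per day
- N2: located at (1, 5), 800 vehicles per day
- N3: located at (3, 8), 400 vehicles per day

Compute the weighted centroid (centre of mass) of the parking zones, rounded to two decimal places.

The minimiser of Σwᵢ‖p−pᵢ‖² is the weighted centroid p* = (Σwᵢpᵢ)/(Σwᵢ).
Σwᵢ = 1300.
Σwᵢxᵢ = 100·0 + 800·1 + 400·3 = 2000.
Σwᵢyᵢ = 100·3 + 800·5 + 400·8 = 7500.
x* = 2000/1300 = 1.54, y* = 7500/1300 = 5.77.

(1.54, 5.77)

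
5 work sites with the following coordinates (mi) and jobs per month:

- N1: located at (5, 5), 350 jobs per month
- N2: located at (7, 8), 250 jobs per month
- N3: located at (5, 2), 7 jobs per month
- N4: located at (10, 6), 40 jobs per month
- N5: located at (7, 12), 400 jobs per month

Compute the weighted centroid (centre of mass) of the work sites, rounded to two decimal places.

(6.43, 8.41)

The minimiser of Σwᵢ‖p−pᵢ‖² is the weighted centroid p* = (Σwᵢpᵢ)/(Σwᵢ).
Σwᵢ = 1047.
Σwᵢxᵢ = 350·5 + 250·7 + 7·5 + 40·10 + 400·7 = 6735.
Σwᵢyᵢ = 350·5 + 250·8 + 7·2 + 40·6 + 400·12 = 8804.
x* = 6735/1047 = 6.43, y* = 8804/1047 = 8.41.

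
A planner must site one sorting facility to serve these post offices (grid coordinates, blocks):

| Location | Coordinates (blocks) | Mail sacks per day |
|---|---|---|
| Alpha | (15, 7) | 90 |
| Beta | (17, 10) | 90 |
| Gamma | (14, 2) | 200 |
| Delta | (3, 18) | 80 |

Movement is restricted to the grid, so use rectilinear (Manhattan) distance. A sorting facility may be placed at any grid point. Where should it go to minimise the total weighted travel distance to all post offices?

Manhattan distance separates: Σwᵢ(|x−xᵢ|+|y−yᵢ|) = Σwᵢ|x−xᵢ| + Σwᵢ|y−yᵢ|, so x and y are optimised independently as 1-D weighted medians.
Total weight W = 460; half = 230.
x-coordinate, sorted with cumulative weight:
  x=3 (Delta, w=80) cum 80
  x=14 (Gamma, w=200) cum 280  ← median
  x=15 (Alpha, w=90) cum 370
  x=17 (Beta, w=90) cum 460
⇒ x* = 14
y-coordinate, sorted with cumulative weight:
  y=2 (Gamma, w=200) cum 200
  y=7 (Alpha, w=90) cum 290  ← median
  y=10 (Beta, w=90) cum 380
  y=18 (Delta, w=80) cum 460
⇒ y* = 7

(14, 7)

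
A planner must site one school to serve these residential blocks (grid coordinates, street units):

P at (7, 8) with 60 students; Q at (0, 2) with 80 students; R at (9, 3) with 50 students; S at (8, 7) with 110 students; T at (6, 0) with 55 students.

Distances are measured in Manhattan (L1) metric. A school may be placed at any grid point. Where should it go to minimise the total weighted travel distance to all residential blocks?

Manhattan distance separates: Σwᵢ(|x−xᵢ|+|y−yᵢ|) = Σwᵢ|x−xᵢ| + Σwᵢ|y−yᵢ|, so x and y are optimised independently as 1-D weighted medians.
Total weight W = 355; half = 177.5.
x-coordinate, sorted with cumulative weight:
  x=0 (Q, w=80) cum 80
  x=6 (T, w=55) cum 135
  x=7 (P, w=60) cum 195  ← median
  x=8 (S, w=110) cum 305
  x=9 (R, w=50) cum 355
⇒ x* = 7
y-coordinate, sorted with cumulative weight:
  y=0 (T, w=55) cum 55
  y=2 (Q, w=80) cum 135
  y=3 (R, w=50) cum 185  ← median
  y=7 (S, w=110) cum 295
  y=8 (P, w=60) cum 355
⇒ y* = 3

(7, 3)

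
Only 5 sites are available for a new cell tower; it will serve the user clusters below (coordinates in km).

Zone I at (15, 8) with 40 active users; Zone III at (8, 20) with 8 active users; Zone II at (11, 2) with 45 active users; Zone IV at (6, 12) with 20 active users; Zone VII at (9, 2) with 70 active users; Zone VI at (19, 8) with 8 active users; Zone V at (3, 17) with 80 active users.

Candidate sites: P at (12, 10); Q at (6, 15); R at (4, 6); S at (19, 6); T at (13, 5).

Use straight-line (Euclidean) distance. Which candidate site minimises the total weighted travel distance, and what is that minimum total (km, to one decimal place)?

T, total 2284.3 km

Total weighted distance at each candidate:
  P (12, 10): total = 2288.1
  Q (6, 15): total = 2526.4
  R (4, 6): total = 2505.9
  S (19, 6): total = 3333.4
  T (13, 5): total = 2284.3
Minimum is at T with total 2284.3 km.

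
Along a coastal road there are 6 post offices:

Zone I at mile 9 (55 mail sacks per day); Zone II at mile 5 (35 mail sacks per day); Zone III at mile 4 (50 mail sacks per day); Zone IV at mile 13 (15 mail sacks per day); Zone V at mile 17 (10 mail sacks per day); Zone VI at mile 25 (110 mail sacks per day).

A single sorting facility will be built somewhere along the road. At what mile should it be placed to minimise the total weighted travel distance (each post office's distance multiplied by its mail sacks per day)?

For a sum of weighted absolute distances on a line, the optimum is the weighted median (not the mean). Total weight W = 275; half-weight = 137.5.
Sort by position and accumulate weight:
  mile 4 (Zone III, w=50) → cum 50
  mile 5 (Zone II, w=35) → cum 85
  mile 9 (Zone I, w=55) → cum 140  ≥ 137.5 → median here
  mile 13 (Zone IV, w=15) → cum 155
  mile 17 (Zone V, w=10) → cum 165
  mile 25 (Zone VI, w=110) → cum 275
Optimal location: mile 9.

x = 9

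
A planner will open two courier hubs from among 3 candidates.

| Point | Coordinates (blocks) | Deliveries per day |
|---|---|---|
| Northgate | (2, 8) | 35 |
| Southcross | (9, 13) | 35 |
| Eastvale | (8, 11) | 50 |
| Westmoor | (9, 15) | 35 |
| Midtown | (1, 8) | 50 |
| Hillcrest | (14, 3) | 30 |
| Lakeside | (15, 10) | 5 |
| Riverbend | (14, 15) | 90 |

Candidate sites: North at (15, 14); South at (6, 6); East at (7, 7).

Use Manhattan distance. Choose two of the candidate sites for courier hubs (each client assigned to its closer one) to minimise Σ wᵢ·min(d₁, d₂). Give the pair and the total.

Evaluate every pair (each demand assigned to the nearer of the two):
  {North, East}: total = 1830
  {North, South}: total = 1930
  {South, East}: total = 3175
Best pair: {North, East} with total 1830.

{North, East}, total 1830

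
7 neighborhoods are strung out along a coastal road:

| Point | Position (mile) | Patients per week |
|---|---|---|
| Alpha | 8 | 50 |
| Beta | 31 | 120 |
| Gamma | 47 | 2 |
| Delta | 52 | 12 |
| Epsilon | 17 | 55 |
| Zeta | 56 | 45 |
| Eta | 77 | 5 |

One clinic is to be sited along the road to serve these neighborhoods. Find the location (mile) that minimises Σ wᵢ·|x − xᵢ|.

x = 31

For a sum of weighted absolute distances on a line, the optimum is the weighted median (not the mean). Total weight W = 289; half-weight = 144.5.
Sort by position and accumulate weight:
  mile 8 (Alpha, w=50) → cum 50
  mile 17 (Epsilon, w=55) → cum 105
  mile 31 (Beta, w=120) → cum 225  ≥ 144.5 → median here
  mile 47 (Gamma, w=2) → cum 227
  mile 52 (Delta, w=12) → cum 239
  mile 56 (Zeta, w=45) → cum 284
  mile 77 (Eta, w=5) → cum 289
Optimal location: mile 31.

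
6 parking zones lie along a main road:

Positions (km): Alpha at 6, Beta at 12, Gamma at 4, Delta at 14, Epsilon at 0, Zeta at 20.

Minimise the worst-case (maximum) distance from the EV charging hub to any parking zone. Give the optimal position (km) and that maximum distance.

location 10, max distance 10

The 1-center on a line is the midpoint of the two extreme points: leftmost at 0, rightmost at 20.
Optimal location = (0 + 20)/2 = 10; maximum distance = (20 − 0)/2 = 10.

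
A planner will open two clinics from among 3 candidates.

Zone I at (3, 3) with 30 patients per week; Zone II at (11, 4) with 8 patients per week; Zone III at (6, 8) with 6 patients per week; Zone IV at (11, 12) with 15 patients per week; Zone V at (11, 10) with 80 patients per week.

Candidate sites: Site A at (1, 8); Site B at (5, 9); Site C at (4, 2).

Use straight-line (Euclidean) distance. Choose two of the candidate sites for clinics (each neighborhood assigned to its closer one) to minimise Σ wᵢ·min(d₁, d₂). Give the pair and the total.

{Site B, Site C}, total 696.4

Evaluate every pair (each demand assigned to the nearer of the two):
  {Site B, Site C}: total = 696.4
  {Site A, Site B}: total = 819.8
  {Site A, Site C}: total = 1108.1
Best pair: {Site B, Site C} with total 696.4.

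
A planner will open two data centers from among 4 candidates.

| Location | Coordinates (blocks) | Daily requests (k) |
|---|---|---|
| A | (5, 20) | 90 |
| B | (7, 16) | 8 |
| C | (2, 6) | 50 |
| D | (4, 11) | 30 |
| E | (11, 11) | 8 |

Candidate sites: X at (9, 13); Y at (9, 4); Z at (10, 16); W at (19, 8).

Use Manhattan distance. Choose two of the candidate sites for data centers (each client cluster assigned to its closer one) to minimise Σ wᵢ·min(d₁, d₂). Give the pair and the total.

Evaluate every pair (each demand assigned to the nearer of the two):
  {Y, Z}: total = 1662
  {X, Y}: total = 1722
  {X, Z}: total = 1776
  {X, W}: total = 1972
  {Z, W}: total = 2112
  {Y, W}: total = 2794
Best pair: {Y, Z} with total 1662.

{Y, Z}, total 1662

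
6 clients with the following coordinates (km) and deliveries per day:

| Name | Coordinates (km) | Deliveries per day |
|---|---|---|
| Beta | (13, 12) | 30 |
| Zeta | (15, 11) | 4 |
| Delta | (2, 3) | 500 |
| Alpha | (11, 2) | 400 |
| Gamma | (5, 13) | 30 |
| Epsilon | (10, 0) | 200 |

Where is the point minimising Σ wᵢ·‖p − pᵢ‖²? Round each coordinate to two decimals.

(6.87, 2.66)

The minimiser of Σwᵢ‖p−pᵢ‖² is the weighted centroid p* = (Σwᵢpᵢ)/(Σwᵢ).
Σwᵢ = 1164.
Σwᵢxᵢ = 30·13 + 4·15 + 500·2 + 400·11 + 30·5 + 200·10 = 8000.
Σwᵢyᵢ = 30·12 + 4·11 + 500·3 + 400·2 + 30·13 + 200·0 = 3094.
x* = 8000/1164 = 6.87, y* = 3094/1164 = 2.66.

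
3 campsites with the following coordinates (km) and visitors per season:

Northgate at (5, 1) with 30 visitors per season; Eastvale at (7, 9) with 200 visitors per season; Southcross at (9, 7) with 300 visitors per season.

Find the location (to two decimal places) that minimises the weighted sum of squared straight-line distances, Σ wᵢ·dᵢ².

The minimiser of Σwᵢ‖p−pᵢ‖² is the weighted centroid p* = (Σwᵢpᵢ)/(Σwᵢ).
Σwᵢ = 530.
Σwᵢxᵢ = 30·5 + 200·7 + 300·9 = 4250.
Σwᵢyᵢ = 30·1 + 200·9 + 300·7 = 3930.
x* = 4250/530 = 8.02, y* = 3930/530 = 7.42.

(8.02, 7.42)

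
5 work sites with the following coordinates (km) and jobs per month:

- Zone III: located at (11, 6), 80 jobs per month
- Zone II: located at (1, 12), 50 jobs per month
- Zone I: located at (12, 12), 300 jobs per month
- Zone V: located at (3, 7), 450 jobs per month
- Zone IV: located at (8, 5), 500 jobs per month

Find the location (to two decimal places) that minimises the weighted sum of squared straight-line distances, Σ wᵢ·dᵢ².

The minimiser of Σwᵢ‖p−pᵢ‖² is the weighted centroid p* = (Σwᵢpᵢ)/(Σwᵢ).
Σwᵢ = 1380.
Σwᵢxᵢ = 80·11 + 50·1 + 300·12 + 450·3 + 500·8 = 9880.
Σwᵢyᵢ = 80·6 + 50·12 + 300·12 + 450·7 + 500·5 = 10330.
x* = 9880/1380 = 7.16, y* = 10330/1380 = 7.49.

(7.16, 7.49)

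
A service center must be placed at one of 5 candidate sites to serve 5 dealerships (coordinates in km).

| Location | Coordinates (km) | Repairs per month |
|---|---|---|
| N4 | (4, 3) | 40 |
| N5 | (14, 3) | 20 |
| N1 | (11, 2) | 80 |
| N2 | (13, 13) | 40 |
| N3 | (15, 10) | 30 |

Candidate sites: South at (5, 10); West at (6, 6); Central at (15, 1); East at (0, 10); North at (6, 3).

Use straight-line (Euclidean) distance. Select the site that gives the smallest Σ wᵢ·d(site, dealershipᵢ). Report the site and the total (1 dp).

Total weighted distance at each candidate:
  South (5, 10): total = 1952.6
  West (6, 6): total = 1518.8
  Central (15, 1): total = 1578.4
  East (0, 10): total = 2707.3
  North (6, 3): total = 1478.2
Minimum is at North with total 1478.2 km.

North, total 1478.2 km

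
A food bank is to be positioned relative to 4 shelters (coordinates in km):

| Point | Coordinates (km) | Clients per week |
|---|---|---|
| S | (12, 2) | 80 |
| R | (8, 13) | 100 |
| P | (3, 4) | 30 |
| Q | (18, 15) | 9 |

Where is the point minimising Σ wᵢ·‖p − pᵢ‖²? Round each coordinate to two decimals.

The minimiser of Σwᵢ‖p−pᵢ‖² is the weighted centroid p* = (Σwᵢpᵢ)/(Σwᵢ).
Σwᵢ = 219.
Σwᵢxᵢ = 80·12 + 100·8 + 30·3 + 9·18 = 2012.
Σwᵢyᵢ = 80·2 + 100·13 + 30·4 + 9·15 = 1715.
x* = 2012/219 = 9.19, y* = 1715/219 = 7.83.

(9.19, 7.83)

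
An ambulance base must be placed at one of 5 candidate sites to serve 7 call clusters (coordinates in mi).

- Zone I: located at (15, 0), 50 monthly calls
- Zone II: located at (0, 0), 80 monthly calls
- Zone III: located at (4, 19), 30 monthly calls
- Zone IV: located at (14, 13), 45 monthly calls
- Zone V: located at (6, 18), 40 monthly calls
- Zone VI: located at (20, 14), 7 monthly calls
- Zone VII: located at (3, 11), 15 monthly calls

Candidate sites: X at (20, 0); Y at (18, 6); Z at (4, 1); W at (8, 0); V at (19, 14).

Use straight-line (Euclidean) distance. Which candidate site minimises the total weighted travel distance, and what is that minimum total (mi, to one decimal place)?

Z, total 3104.8 mi

Total weighted distance at each candidate:
  X (20, 0): total = 4553.4
  Y (18, 6): total = 3763.0
  Z (4, 1): total = 3104.8
  W (8, 0): total = 3251.5
  V (19, 14): total = 4115.1
Minimum is at Z with total 3104.8 mi.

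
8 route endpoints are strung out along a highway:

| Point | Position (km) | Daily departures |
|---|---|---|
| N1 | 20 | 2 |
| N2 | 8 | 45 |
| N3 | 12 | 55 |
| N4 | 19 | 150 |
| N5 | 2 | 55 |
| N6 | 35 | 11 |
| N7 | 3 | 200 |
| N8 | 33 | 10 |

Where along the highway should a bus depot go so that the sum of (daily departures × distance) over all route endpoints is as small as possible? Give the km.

For a sum of weighted absolute distances on a line, the optimum is the weighted median (not the mean). Total weight W = 528; half-weight = 264.
Sort by position and accumulate weight:
  km 2 (N5, w=55) → cum 55
  km 3 (N7, w=200) → cum 255
  km 8 (N2, w=45) → cum 300  ≥ 264 → median here
  km 12 (N3, w=55) → cum 355
  km 19 (N4, w=150) → cum 505
  km 20 (N1, w=2) → cum 507
  km 33 (N8, w=10) → cum 517
  km 35 (N6, w=11) → cum 528
Optimal location: km 8.

x = 8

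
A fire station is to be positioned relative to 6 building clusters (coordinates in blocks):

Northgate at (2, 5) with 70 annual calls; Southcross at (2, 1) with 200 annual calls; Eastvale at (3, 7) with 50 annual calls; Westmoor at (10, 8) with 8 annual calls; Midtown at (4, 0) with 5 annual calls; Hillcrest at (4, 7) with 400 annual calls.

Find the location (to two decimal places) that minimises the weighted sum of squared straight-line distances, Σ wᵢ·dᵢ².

(3.26, 5.14)

The minimiser of Σwᵢ‖p−pᵢ‖² is the weighted centroid p* = (Σwᵢpᵢ)/(Σwᵢ).
Σwᵢ = 733.
Σwᵢxᵢ = 70·2 + 200·2 + 50·3 + 8·10 + 5·4 + 400·4 = 2390.
Σwᵢyᵢ = 70·5 + 200·1 + 50·7 + 8·8 + 5·0 + 400·7 = 3764.
x* = 2390/733 = 3.26, y* = 3764/733 = 5.14.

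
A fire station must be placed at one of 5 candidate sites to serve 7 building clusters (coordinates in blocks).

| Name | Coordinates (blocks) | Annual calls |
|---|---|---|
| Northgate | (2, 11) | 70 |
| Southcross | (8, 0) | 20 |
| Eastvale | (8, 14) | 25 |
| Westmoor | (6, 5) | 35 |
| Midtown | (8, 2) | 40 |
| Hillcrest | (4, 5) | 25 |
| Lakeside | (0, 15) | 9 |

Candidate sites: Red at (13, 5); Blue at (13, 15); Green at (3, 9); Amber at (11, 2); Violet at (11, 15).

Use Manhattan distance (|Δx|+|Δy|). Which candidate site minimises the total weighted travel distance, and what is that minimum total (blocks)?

Green, total 1671 blocks

Total weighted distance at each candidate:
  Red (13, 5): total = 2737
  Blue (13, 15): total = 3507
  Green (3, 9): total = 1671
  Amber (11, 2): total = 2601
  Violet (11, 15): total = 3059
Minimum is at Green with total 1671 blocks.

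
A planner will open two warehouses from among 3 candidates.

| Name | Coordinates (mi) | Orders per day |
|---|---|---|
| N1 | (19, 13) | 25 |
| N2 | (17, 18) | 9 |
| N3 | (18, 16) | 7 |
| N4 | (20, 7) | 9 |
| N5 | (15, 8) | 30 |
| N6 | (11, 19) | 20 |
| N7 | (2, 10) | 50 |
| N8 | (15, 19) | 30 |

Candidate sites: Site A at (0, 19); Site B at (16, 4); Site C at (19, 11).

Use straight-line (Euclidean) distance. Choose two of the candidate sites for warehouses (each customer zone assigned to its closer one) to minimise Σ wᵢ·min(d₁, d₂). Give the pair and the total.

Evaluate every pair (each demand assigned to the nearer of the two):
  {Site A, Site C}: total = 1287.6
  {Site B, Site C}: total = 1568.2
  {Site A, Site B}: total = 1748.3
Best pair: {Site A, Site C} with total 1287.6.

{Site A, Site C}, total 1287.6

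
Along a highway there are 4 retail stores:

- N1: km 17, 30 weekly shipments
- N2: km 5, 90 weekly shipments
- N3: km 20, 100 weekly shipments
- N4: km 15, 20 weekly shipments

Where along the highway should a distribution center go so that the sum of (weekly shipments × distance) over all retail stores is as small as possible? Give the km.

x = 17

For a sum of weighted absolute distances on a line, the optimum is the weighted median (not the mean). Total weight W = 240; half-weight = 120.
Sort by position and accumulate weight:
  km 5 (N2, w=90) → cum 90
  km 15 (N4, w=20) → cum 110
  km 17 (N1, w=30) → cum 140  ≥ 120 → median here
  km 20 (N3, w=100) → cum 240
Optimal location: km 17.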